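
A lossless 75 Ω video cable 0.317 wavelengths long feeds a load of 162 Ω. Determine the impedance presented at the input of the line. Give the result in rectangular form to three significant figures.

Z_in ≈ 40 + j25.3 Ω

βl = 2π × 0.317 = 114°
tan(βl) = tan(114°) = -2.23
Z_in = Z_0·(Z_L + jZ_0·tanβl)/(Z_0 + jZ_L·tanβl)
     = 75·(162 − j168)/(75 − j362)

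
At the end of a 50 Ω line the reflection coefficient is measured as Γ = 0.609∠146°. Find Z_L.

Z_L ≈ 13.2 + j14.3 Ω

Z_L = Z_0·(1 + Γ)/(1 − Γ) = 50·(0.495 + j0.341)/(1.5 − j0.341)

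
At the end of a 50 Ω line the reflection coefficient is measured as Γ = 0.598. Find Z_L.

Z_L ≈ 199 Ω

Z_L = Z_0·(1 + Γ)/(1 − Γ) = 50·(1.6)/(0.402)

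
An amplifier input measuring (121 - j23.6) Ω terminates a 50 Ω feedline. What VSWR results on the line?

VSWR ≈ 2.53

Γ = (Z_L − Z_0)/(Z_L + Z_0) = (71 − j23.6)/(171 − j23.6)
|Γ| = 74.8/173 = 0.433
VSWR = (1 + |Γ|)/(1 − |Γ|) = 1.43/0.567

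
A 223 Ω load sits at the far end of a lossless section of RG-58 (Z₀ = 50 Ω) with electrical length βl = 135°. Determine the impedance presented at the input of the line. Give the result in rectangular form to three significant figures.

Z_in ≈ 21.3 + j45.2 Ω

tan(βl) = tan(135°) = -1
Z_in = Z_0·(Z_L + jZ_0·tanβl)/(Z_0 + jZ_L·tanβl)
     = 50·(223 − j50)/(50 − j223)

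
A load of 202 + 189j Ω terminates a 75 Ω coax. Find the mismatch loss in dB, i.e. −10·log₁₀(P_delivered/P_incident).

Γ = (127 + j189)/(277 + j189), |Γ| = 0.679
|Γ|² = 0.461, so P_del/P_inc = 1 − |Γ|² = 0.539
ML = −10·log₁₀(1 − |Γ|²)

mismatch loss ≈ 2.68 dB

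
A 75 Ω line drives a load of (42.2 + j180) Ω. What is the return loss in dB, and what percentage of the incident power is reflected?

Γ = (-32.8 + j180)/(117.2 + j180), |Γ| = 0.852
RL = −20·log₁₀(0.852) = 1.39 dB
P_refl/P_inc = |Γ|² = 0.726

RL ≈ 1.39 dB; 72.6% of incident power reflected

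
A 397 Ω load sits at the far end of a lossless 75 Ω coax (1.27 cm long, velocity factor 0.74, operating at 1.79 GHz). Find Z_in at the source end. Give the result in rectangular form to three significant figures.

Z_in ≈ 37 − j90.7 Ω

λ = v/f = 0.74·c / 1.79 GHz = 0.124 m
βl = 2π·l/λ = 2π × 0.102 = 36.9°
tan(βl) = tan(36.9°) = 0.75
Z_in = Z_0·(Z_L + jZ_0·tanβl)/(Z_0 + jZ_L·tanβl)
     = 75·(397 + j56.2)/(75 + j298)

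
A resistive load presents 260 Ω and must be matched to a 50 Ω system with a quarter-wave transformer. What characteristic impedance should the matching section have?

Z_qwt = √(Z_0·R_L) = √(50 × 260) = √13000

Z_qwt ≈ 114 Ω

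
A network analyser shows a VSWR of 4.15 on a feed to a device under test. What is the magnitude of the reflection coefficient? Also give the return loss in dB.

|Γ| = (S − 1)/(S + 1) = (4.15 − 1)/(4.15 + 1) = 3.15/5.15
RL = −20·log₁₀|Γ| = −20·log₁₀(0.612)

|Γ| ≈ 0.612; return loss ≈ 4.27 dB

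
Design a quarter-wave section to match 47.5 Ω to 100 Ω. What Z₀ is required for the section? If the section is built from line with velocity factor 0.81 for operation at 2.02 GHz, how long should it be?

Z_qwt ≈ 68.9 Ω; length ≈ 3.01 cm

Z_qwt = √(Z_0·R_L) = √(100 × 47.5) = √4750
λ = 0.81·c/f = 0.12 m, so l = λ/4 = 0.0301 m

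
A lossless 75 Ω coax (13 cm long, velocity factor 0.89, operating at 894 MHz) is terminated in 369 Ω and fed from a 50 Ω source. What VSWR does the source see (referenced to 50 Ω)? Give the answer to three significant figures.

VSWR ≈ 6.75

λ = v/f = 0.89·c / 894 MHz = 0.299 m
βl = 2π·l/λ = 2π × 0.435 = 157°
tan(βl) = -0.431
Z_in = Z_0·(Z_L + jZ_0·tanβl)/(Z_0 + jZ_L·tanβl) = 79.7 + j137 Ω
Γ_s = (Z_in − Z_s)/(Z_in + Z_s) = (29.7 + j137)/(130 + j137), |Γ_s| = 0.742
VSWR = (1 + |Γ_s|)/(1 − |Γ_s|)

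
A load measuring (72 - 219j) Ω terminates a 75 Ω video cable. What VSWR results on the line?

Γ = (Z_L − Z_0)/(Z_L + Z_0) = (-3 − j219)/(147 − j219)
|Γ| = 219/264 = 0.83
VSWR = (1 + |Γ|)/(1 − |Γ|) = 1.83/0.17

VSWR ≈ 10.8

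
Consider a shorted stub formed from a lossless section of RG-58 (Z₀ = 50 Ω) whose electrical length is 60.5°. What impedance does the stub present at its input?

tan(βl) = 1.77
For a shorted stub, Z_in = jZ_0·tan(βl)

Z_in ≈ +j88.4 Ω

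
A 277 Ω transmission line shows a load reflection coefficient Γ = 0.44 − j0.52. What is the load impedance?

Z_L = Z_0·(1 + Γ)/(1 − Γ) = 277·(1.44 − j0.52)/(0.56 + j0.52)

Z_L ≈ 254 − j493 Ω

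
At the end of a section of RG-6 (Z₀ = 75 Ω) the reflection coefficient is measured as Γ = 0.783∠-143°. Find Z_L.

Z_L ≈ 10.1 − j24.7 Ω

Z_L = Z_0·(1 + Γ)/(1 − Γ) = 75·(0.375 − j0.471)/(1.63 + j0.471)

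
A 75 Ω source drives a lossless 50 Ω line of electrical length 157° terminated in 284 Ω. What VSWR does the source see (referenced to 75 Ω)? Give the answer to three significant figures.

tan(βl) = -0.424
Z_in = Z_0·(Z_L + jZ_0·tanβl)/(Z_0 + jZ_L·tanβl) = 49.2 + j97.4 Ω
Γ_s = (Z_in − Z_s)/(Z_in + Z_s) = (-25.8 + j97.4)/(124 + j97.4), |Γ_s| = 0.638
VSWR = (1 + |Γ_s|)/(1 − |Γ_s|)

VSWR ≈ 4.53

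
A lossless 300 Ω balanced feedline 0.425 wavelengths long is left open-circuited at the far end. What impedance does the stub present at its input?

Z_in ≈ +j589 Ω

βl = 2π × 0.425 = 153°
tan(βl) = -0.51
For an open-circuited stub, Z_in = −jZ_0·cot(βl) = −jZ_0/tan(βl)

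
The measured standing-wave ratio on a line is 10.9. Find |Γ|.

|Γ| = (S − 1)/(S + 1) = (10.9 − 1)/(10.9 + 1) = 9.9/11.9

|Γ| ≈ 0.832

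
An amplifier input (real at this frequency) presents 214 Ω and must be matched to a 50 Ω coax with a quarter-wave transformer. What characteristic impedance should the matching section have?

Z_qwt = √(Z_0·R_L) = √(50 × 214) = √10700

Z_qwt ≈ 103 Ω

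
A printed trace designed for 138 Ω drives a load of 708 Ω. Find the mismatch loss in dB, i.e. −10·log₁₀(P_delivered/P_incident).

mismatch loss ≈ 2.63 dB

Γ = (708 − 138)/(708 + 138) = 0.674
|Γ|² = 0.454, so P_del/P_inc = 1 − |Γ|² = 0.546
ML = −10·log₁₀(1 − |Γ|²)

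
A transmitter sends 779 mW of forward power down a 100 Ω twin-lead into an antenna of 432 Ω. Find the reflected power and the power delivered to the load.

P_reflected ≈ 303 mW; P_delivered ≈ 476 mW

Γ = (432 − 100)/(432 + 100) = 0.624
|Γ|² = 0.389
P_refl = |Γ|²·P_inc = 303 mW, P_del = (1 − |Γ|²)·P_inc = 476 mW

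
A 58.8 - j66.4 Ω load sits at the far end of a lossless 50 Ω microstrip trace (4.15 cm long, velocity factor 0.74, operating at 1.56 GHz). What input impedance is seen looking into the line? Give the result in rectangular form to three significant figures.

Z_in ≈ 25.1 + j36 Ω

λ = v/f = 0.74·c / 1.56 GHz = 0.142 m
βl = 2π·l/λ = 2π × 0.292 = 105°
tan(βl) = tan(105°) = -3.74
Z_in = Z_0·(Z_L + jZ_0·tanβl)/(Z_0 + jZ_L·tanβl)
     = 50·(58.8 − j253)/(-198 − j220)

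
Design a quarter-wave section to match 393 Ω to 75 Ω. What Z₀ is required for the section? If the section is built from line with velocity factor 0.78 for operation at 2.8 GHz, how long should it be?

Z_qwt = √(Z_0·R_L) = √(75 × 393) = √29480
λ = 0.78·c/f = 0.0836 m, so l = λ/4 = 0.0209 m

Z_qwt ≈ 172 Ω; length ≈ 2.09 cm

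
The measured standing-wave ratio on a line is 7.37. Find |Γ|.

|Γ| = (S − 1)/(S + 1) = (7.37 − 1)/(7.37 + 1) = 6.37/8.37

|Γ| ≈ 0.761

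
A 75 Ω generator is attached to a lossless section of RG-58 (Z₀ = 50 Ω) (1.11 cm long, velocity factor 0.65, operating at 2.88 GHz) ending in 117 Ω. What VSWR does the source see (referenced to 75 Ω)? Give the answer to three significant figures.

VSWR ≈ 3.04

λ = v/f = 0.65·c / 2.88 GHz = 0.0677 m
βl = 2π·l/λ = 2π × 0.164 = 59°
tan(βl) = 1.67
Z_in = Z_0·(Z_L + jZ_0·tanβl)/(Z_0 + jZ_L·tanβl) = 27.3 − j23 Ω
Γ_s = (Z_in − Z_s)/(Z_in + Z_s) = (-47.7 − j23)/(102 − j23), |Γ_s| = 0.505
VSWR = (1 + |Γ_s|)/(1 − |Γ_s|)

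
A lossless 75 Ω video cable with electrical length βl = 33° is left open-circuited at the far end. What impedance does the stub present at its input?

tan(βl) = 0.649
For an open-circuited stub, Z_in = −jZ_0·cot(βl) = −jZ_0/tan(βl)

Z_in ≈ −j115 Ω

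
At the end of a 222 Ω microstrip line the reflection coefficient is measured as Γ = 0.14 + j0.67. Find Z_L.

Z_L ≈ 99.3 + j250 Ω

Z_L = Z_0·(1 + Γ)/(1 − Γ) = 222·(1.14 + j0.67)/(0.86 − j0.67)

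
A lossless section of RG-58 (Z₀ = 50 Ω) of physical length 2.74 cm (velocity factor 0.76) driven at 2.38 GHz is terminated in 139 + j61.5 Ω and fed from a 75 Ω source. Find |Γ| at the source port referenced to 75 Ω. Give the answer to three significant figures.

λ = v/f = 0.76·c / 2.38 GHz = 0.0958 m
βl = 2π·l/λ = 2π × 0.286 = 103°
tan(βl) = -4.34
Z_in = Z_0·(Z_L + jZ_0·tanβl)/(Z_0 + jZ_L·tanβl) = 14.8 + j3.72 Ω
Γ_s = (Z_in − Z_s)/(Z_in + Z_s) = (-60.2 + j3.72)/(89.8 + j3.72), |Γ_s| = 0.67

|Γ| ≈ 0.67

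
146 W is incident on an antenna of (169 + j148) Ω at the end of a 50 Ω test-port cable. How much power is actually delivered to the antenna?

|Γ| = |(119 + j148)/(219 + j148)| = 0.718
|Γ|² = 0.516
P_refl = |Γ|²·P_inc = 75.4 W, P_del = (1 − |Γ|²)·P_inc = 70.6 W

P_delivered ≈ 70.6 W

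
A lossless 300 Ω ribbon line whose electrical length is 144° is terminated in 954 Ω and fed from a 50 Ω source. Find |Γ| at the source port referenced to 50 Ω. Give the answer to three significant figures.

tan(βl) = -0.727
Z_in = Z_0·(Z_L + jZ_0·tanβl)/(Z_0 + jZ_L·tanβl) = 230 + j313 Ω
Γ_s = (Z_in − Z_s)/(Z_in + Z_s) = (180 + j313)/(280 + j313), |Γ_s| = 0.86

|Γ| ≈ 0.86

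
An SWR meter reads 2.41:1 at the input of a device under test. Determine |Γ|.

|Γ| = (S − 1)/(S + 1) = (2.41 − 1)/(2.41 + 1) = 1.41/3.41

|Γ| ≈ 0.413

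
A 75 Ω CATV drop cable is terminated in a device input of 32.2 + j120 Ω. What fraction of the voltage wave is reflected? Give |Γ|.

|Γ| ≈ 0.792

Γ = (Z_L − Z_0)/(Z_L + Z_0) = (-42.8 + j120)/(107.2 + j120)
|Γ| = 127/161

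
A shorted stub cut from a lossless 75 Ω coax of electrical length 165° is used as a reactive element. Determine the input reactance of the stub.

tan(βl) = -0.268
For a shorted stub, Z_in = jZ_0·tan(βl)

X_in ≈ -20.1 Ω (capacitive)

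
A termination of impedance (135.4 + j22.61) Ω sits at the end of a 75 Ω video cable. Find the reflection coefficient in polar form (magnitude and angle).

Γ ≈ 0.305 ∠ 14.4°

Γ = (Z_L − Z_0)/(Z_L + Z_0) = (60.4 + j22.61)/(210.4 + j22.61)
|Γ| = 64.5/212 = 0.305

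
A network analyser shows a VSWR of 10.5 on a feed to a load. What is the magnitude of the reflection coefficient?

|Γ| = (S − 1)/(S + 1) = (10.5 − 1)/(10.5 + 1) = 9.5/11.5

|Γ| ≈ 0.826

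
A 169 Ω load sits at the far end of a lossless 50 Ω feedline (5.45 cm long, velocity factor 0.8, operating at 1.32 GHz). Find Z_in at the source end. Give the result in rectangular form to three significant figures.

λ = v/f = 0.8·c / 1.32 GHz = 0.182 m
βl = 2π·l/λ = 2π × 0.3 = 108°
tan(βl) = tan(108°) = -3.09
Z_in = Z_0·(Z_L + jZ_0·tanβl)/(Z_0 + jZ_L·tanβl)
     = 50·(169 − j155)/(50 − j523)

Z_in ≈ 16.2 + j14.6 Ω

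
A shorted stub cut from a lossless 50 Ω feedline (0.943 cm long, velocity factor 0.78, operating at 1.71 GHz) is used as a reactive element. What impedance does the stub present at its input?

λ = v/f = 0.78·c / 1.71 GHz = 0.137 m
βl = 2π·l/λ = 2π × 0.0689 = 24.8°
tan(βl) = 0.462
For a shorted stub, Z_in = jZ_0·tan(βl)

Z_in ≈ +j23.1 Ω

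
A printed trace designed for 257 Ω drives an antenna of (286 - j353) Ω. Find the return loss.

RL ≈ 5.24 dB

Γ = (29 − j353)/(543 − j353), |Γ| = 0.547
RL = −20·log₁₀|Γ| = −20·log₁₀(0.547)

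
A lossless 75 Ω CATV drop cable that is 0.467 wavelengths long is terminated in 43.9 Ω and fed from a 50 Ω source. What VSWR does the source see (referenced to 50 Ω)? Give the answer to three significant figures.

VSWR ≈ 1.27

βl = 2π × 0.467 = 168°
tan(βl) = -0.21
Z_in = Z_0·(Z_L + jZ_0·tanβl)/(Z_0 + jZ_L·tanβl) = 45.2 − j10.2 Ω
Γ_s = (Z_in − Z_s)/(Z_in + Z_s) = (-4.84 − j10.2)/(95.2 − j10.2), |Γ_s| = 0.118
VSWR = (1 + |Γ_s|)/(1 − |Γ_s|)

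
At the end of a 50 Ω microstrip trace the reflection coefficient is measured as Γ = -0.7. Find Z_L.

Z_L = Z_0·(1 + Γ)/(1 − Γ) = 50·(0.3)/(1.7)

Z_L ≈ 8.82 Ω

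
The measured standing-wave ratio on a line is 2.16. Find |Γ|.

|Γ| ≈ 0.367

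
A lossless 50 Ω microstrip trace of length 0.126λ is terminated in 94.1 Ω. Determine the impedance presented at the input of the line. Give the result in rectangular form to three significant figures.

Z_in ≈ 41.1 − j27.8 Ω

βl = 2π × 0.126 = 45.4°
tan(βl) = tan(45.4°) = 1.01
Z_in = Z_0·(Z_L + jZ_0·tanβl)/(Z_0 + jZ_L·tanβl)
     = 50·(94.1 + j50.6)/(50 + j95.3)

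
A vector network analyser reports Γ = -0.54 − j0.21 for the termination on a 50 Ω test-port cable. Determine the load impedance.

Z_L ≈ 13.7 − j8.69 Ω

Z_L = Z_0·(1 + Γ)/(1 − Γ) = 50·(0.46 − j0.21)/(1.54 + j0.21)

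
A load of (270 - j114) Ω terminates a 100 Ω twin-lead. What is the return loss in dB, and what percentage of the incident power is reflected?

Γ = (170 − j114)/(370 − j114), |Γ| = 0.529
RL = −20·log₁₀(0.529) = 5.54 dB
P_refl/P_inc = |Γ|² = 0.28

RL ≈ 5.54 dB; 28% of incident power reflected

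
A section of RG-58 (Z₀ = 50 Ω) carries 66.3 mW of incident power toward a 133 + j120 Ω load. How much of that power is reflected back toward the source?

P_reflected ≈ 29.5 mW

|Γ| = |(83 + j120)/(183 + j120)| = 0.667
|Γ|² = 0.445
P_refl = |Γ|²·P_inc = 29.5 mW, P_del = (1 − |Γ|²)·P_inc = 36.8 mW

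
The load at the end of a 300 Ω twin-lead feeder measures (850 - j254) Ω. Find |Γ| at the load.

Γ = (Z_L − Z_0)/(Z_L + Z_0) = (550 − j254)/(1150 − j254)
|Γ| = 606/1180

|Γ| ≈ 0.514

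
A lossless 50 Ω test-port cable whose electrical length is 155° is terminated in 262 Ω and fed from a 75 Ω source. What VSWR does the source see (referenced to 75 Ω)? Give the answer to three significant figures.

VSWR ≈ 4.3

tan(βl) = -0.466
Z_in = Z_0·(Z_L + jZ_0·tanβl)/(Z_0 + jZ_L·tanβl) = 45.8 + j88.5 Ω
Γ_s = (Z_in − Z_s)/(Z_in + Z_s) = (-29.2 + j88.5)/(121 + j88.5), |Γ_s| = 0.623
VSWR = (1 + |Γ_s|)/(1 − |Γ_s|)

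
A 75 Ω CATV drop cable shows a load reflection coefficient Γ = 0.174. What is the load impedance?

Z_L = Z_0·(1 + Γ)/(1 − Γ) = 75·(1.17)/(0.826)

Z_L ≈ 107 Ω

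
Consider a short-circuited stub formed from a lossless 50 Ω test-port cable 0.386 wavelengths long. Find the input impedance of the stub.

Z_in ≈ −j43.5 Ω

βl = 2π × 0.386 = 139°
tan(βl) = -0.871
For a short-circuited stub, Z_in = jZ_0·tan(βl)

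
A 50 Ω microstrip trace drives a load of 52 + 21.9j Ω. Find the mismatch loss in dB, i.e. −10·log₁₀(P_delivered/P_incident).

Γ = (2 + j21.9)/(102 + j21.9), |Γ| = 0.211
|Γ|² = 0.0444, so P_del/P_inc = 1 − |Γ|² = 0.956
ML = −10·log₁₀(1 − |Γ|²)

mismatch loss ≈ 0.197 dB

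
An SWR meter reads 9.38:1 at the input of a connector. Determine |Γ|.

|Γ| ≈ 0.807

|Γ| = (S − 1)/(S + 1) = (9.38 − 1)/(9.38 + 1) = 8.38/10.4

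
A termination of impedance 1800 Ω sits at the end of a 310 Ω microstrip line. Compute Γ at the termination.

Γ = (Z_L − Z_0)/(Z_L + Z_0) = (1800 − 310)/(1800 + 310) = 1490/2110

Γ = 0.706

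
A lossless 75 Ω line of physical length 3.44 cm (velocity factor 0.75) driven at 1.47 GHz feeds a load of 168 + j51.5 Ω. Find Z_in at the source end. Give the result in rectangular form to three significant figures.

λ = v/f = 0.75·c / 1.47 GHz = 0.153 m
βl = 2π·l/λ = 2π × 0.225 = 80.9°
tan(βl) = tan(80.9°) = 6.25
Z_in = Z_0·(Z_L + jZ_0·tanβl)/(Z_0 + jZ_L·tanβl)
     = 75·(168 + j520)/(-247 + j1050)

Z_in ≈ 32.5 − j19.7 Ω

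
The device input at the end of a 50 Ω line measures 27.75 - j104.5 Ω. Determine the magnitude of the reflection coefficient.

Γ = (Z_L − Z_0)/(Z_L + Z_0) = (-22.25 − j104.5)/(77.75 − j104.5)
|Γ| = 107/130

|Γ| ≈ 0.82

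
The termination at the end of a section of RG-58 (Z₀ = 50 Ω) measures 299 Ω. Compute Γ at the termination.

Γ = 0.713

Γ = (Z_L − Z_0)/(Z_L + Z_0) = (299 − 50)/(299 + 50) = 249/349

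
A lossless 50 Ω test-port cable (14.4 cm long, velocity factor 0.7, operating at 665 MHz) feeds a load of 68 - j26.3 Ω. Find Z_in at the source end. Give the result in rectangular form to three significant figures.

λ = v/f = 0.7·c / 665 MHz = 0.316 m
βl = 2π·l/λ = 2π × 0.456 = 164°
tan(βl) = tan(164°) = -0.284
Z_in = Z_0·(Z_L + jZ_0·tanβl)/(Z_0 + jZ_L·tanβl)
     = 50·(68 − j40.5)/(42.5 − j19.3)

Z_in ≈ 84.2 − j9.4 Ω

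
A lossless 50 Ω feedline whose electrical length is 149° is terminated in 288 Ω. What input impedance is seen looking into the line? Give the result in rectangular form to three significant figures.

tan(βl) = tan(149°) = -0.601
Z_in = Z_0·(Z_L + jZ_0·tanβl)/(Z_0 + jZ_L·tanβl)
     = 50·(288 − j30)/(50 − j173)

Z_in ≈ 30.2 + j74.5 Ω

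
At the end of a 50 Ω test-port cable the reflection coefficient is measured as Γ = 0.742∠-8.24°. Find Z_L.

Z_L ≈ 274 − j130 Ω

Z_L = Z_0·(1 + Γ)/(1 − Γ) = 50·(1.73 − j0.106)/(0.266 + j0.106)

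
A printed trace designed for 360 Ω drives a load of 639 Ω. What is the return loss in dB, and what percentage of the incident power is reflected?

RL ≈ 11.1 dB; 7.8% of incident power reflected

Γ = (639 − 360)/(639 + 360) = 0.279
RL = −20·log₁₀(0.279) = 11.1 dB
P_refl/P_inc = |Γ|² = 0.078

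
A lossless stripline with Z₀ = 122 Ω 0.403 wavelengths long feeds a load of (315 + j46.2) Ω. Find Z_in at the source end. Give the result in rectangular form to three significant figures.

Z_in ≈ 96.6 + j107 Ω

βl = 2π × 0.403 = 145°
tan(βl) = tan(145°) = -0.698
Z_in = Z_0·(Z_L + jZ_0·tanβl)/(Z_0 + jZ_L·tanβl)
     = 122·(315 − j39)/(154 − j220)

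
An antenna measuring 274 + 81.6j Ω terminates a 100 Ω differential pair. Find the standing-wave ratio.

VSWR ≈ 3.02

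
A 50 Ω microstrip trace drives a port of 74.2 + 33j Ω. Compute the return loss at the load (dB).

RL ≈ 9.94 dB

Γ = (24.2 + j33)/(124.2 + j33), |Γ| = 0.318
RL = −20·log₁₀|Γ| = −20·log₁₀(0.318)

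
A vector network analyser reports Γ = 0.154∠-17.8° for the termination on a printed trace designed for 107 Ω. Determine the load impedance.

Z_L ≈ 143 − j13.8 Ω

Z_L = Z_0·(1 + Γ)/(1 − Γ) = 107·(1.15 − j0.0471)/(0.853 + j0.0471)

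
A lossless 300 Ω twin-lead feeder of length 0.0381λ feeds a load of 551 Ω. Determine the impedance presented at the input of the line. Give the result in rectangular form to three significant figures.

βl = 2π × 0.0381 = 13.7°
tan(βl) = tan(13.7°) = 0.244
Z_in = Z_0·(Z_L + jZ_0·tanβl)/(Z_0 + jZ_L·tanβl)
     = 300·(551 + j73.2)/(300 + j134)

Z_in ≈ 486 − j145 Ω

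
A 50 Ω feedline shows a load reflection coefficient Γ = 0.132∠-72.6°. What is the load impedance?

Z_L ≈ 52.3 − j13.4 Ω

Z_L = Z_0·(1 + Γ)/(1 − Γ) = 50·(1.04 − j0.126)/(0.961 + j0.126)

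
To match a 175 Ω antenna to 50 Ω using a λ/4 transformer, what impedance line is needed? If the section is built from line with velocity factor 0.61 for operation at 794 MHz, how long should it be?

Z_qwt ≈ 93.5 Ω; length ≈ 5.76 cm

Z_qwt = √(Z_0·R_L) = √(50 × 175) = √8750
λ = 0.61·c/f = 0.23 m, so l = λ/4 = 0.0576 m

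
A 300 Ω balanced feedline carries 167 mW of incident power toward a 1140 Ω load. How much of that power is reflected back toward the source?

P_reflected ≈ 56.8 mW

Γ = (1140 − 300)/(1140 + 300) = 0.583
|Γ|² = 0.34
P_refl = |Γ|²·P_inc = 56.8 mW, P_del = (1 − |Γ|²)·P_inc = 110 mW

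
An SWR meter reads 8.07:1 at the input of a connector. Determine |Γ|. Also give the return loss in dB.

|Γ| ≈ 0.779; return loss ≈ 2.16 dB

|Γ| = (S − 1)/(S + 1) = (8.07 − 1)/(8.07 + 1) = 7.07/9.07
RL = −20·log₁₀|Γ| = −20·log₁₀(0.779)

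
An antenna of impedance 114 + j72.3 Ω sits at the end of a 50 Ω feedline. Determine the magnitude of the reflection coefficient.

|Γ| ≈ 0.539

Γ = (Z_L − Z_0)/(Z_L + Z_0) = (64 + j72.3)/(164 + j72.3)
|Γ| = 96.6/179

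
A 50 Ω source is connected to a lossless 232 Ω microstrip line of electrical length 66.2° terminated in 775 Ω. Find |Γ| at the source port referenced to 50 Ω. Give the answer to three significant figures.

tan(βl) = 2.27
Z_in = Z_0·(Z_L + jZ_0·tanβl)/(Z_0 + jZ_L·tanβl) = 81.5 − j91.6 Ω
Γ_s = (Z_in − Z_s)/(Z_in + Z_s) = (31.5 − j91.6)/(132 − j91.6), |Γ_s| = 0.604

|Γ| ≈ 0.604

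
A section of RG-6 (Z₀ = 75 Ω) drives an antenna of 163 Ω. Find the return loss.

RL ≈ 8.64 dB

Γ = (163 − 75)/(163 + 75) = 0.37
RL = −20·log₁₀|Γ| = −20·log₁₀(0.37)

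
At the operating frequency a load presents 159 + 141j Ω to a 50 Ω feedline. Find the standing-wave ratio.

VSWR ≈ 5.82

Γ = (Z_L − Z_0)/(Z_L + Z_0) = (109 + j141)/(209 + j141)
|Γ| = 178/252 = 0.707
VSWR = (1 + |Γ|)/(1 − |Γ|) = 1.71/0.293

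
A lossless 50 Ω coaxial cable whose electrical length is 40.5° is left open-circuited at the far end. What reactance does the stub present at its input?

tan(βl) = 0.854
For an open-circuited stub, Z_in = −jZ_0·cot(βl) = −jZ_0/tan(βl)

X_in ≈ -58.5 Ω (capacitive)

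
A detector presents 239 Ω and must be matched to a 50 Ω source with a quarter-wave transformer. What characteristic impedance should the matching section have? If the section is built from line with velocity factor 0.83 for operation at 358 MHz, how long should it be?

Z_qwt ≈ 109 Ω; length ≈ 17.4 cm

Z_qwt = √(Z_0·R_L) = √(50 × 239) = √11950
λ = 0.83·c/f = 0.696 m, so l = λ/4 = 0.174 m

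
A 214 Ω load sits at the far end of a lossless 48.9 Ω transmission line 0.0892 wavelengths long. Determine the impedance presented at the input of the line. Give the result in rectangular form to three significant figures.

Z_in ≈ 34.9 − j65.2 Ω

βl = 2π × 0.0892 = 32.1°
tan(βl) = tan(32.1°) = 0.628
Z_in = Z_0·(Z_L + jZ_0·tanβl)/(Z_0 + jZ_L·tanβl)
     = 48.9·(214 + j30.7)/(48.9 + j134)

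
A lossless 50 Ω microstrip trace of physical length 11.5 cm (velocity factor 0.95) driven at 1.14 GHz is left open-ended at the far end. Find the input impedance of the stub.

λ = v/f = 0.95·c / 1.14 GHz = 0.25 m
βl = 2π·l/λ = 2π × 0.46 = 166°
tan(βl) = -0.257
For an open-ended stub, Z_in = −jZ_0·cot(βl) = −jZ_0/tan(βl)

Z_in ≈ +j195 Ω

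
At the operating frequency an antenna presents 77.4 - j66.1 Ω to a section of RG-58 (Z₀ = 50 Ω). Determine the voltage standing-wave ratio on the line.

VSWR ≈ 2.99

Γ = (Z_L − Z_0)/(Z_L + Z_0) = (27.4 − j66.1)/(127.4 − j66.1)
|Γ| = 71.6/144 = 0.499
VSWR = (1 + |Γ|)/(1 − |Γ|) = 1.5/0.501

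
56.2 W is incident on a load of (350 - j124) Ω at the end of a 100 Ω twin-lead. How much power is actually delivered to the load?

|Γ| = |(250 − j124)/(450 − j124)| = 0.598
|Γ|² = 0.357
P_refl = |Γ|²·P_inc = 20.1 W, P_del = (1 − |Γ|²)·P_inc = 36.1 W

P_delivered ≈ 36.1 W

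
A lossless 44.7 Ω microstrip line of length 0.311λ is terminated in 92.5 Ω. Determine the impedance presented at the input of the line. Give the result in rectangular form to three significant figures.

βl = 2π × 0.311 = 112°
tan(βl) = tan(112°) = -2.48
Z_in = Z_0·(Z_L + jZ_0·tanβl)/(Z_0 + jZ_L·tanβl)
     = 44.7·(92.5 − j111)/(44.7 − j229)

Z_in ≈ 24.2 + j13.3 Ω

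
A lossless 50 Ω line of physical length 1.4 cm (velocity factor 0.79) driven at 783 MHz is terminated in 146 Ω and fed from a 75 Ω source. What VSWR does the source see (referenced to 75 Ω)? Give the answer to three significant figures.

λ = v/f = 0.79·c / 783 MHz = 0.303 m
βl = 2π·l/λ = 2π × 0.0463 = 16.7°
tan(βl) = 0.299
Z_in = Z_0·(Z_L + jZ_0·tanβl)/(Z_0 + jZ_L·tanβl) = 90.2 − j63.9 Ω
Γ_s = (Z_in − Z_s)/(Z_in + Z_s) = (15.2 − j63.9)/(165 − j63.9), |Γ_s| = 0.371
VSWR = (1 + |Γ_s|)/(1 − |Γ_s|)

VSWR ≈ 2.18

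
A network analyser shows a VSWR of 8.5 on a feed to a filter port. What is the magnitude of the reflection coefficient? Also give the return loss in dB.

|Γ| ≈ 0.789; return loss ≈ 2.05 dB

|Γ| = (S − 1)/(S + 1) = (8.5 − 1)/(8.5 + 1) = 7.5/9.5
RL = −20·log₁₀|Γ| = −20·log₁₀(0.789)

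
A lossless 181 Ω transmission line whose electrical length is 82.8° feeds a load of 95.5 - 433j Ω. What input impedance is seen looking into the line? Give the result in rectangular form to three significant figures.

Z_in ≈ 14.7 + j47.1 Ω

tan(βl) = tan(82.8°) = 7.92
Z_in = Z_0·(Z_L + jZ_0·tanβl)/(Z_0 + jZ_L·tanβl)
     = 181·(95.5 + j1000)/(3610 + j756)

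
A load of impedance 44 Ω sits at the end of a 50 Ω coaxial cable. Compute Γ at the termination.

Γ = (Z_L − Z_0)/(Z_L + Z_0) = (44 − 50)/(44 + 50) = -6/94

Γ = -0.0638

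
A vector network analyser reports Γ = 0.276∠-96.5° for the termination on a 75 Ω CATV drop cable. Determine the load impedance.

Z_L = Z_0·(1 + Γ)/(1 − Γ) = 75·(0.969 − j0.274)/(1.03 + j0.274)

Z_L ≈ 60.8 − j36.1 Ω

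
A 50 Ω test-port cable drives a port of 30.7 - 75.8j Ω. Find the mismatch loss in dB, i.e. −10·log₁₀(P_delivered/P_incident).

Γ = (-19.3 − j75.8)/(80.7 − j75.8), |Γ| = 0.706
|Γ|² = 0.499, so P_del/P_inc = 1 − |Γ|² = 0.501
ML = −10·log₁₀(1 − |Γ|²)

mismatch loss ≈ 3 dB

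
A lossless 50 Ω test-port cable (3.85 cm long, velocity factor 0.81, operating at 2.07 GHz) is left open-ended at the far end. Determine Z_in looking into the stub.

Z_in ≈ +j26.7 Ω

λ = v/f = 0.81·c / 2.07 GHz = 0.117 m
βl = 2π·l/λ = 2π × 0.328 = 118°
tan(βl) = -1.88
For an open-ended stub, Z_in = −jZ_0·cot(βl) = −jZ_0/tan(βl)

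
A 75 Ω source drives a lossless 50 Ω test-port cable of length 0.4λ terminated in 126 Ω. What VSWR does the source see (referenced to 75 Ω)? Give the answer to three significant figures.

βl = 2π × 0.4 = 144°
tan(βl) = -0.727
Z_in = Z_0·(Z_L + jZ_0·tanβl)/(Z_0 + jZ_L·tanβl) = 44.2 + j44.7 Ω
Γ_s = (Z_in − Z_s)/(Z_in + Z_s) = (-30.8 + j44.7)/(119 + j44.7), |Γ_s| = 0.426
VSWR = (1 + |Γ_s|)/(1 − |Γ_s|)

VSWR ≈ 2.48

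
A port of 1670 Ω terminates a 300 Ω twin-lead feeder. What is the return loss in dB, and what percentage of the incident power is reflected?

RL ≈ 3.15 dB; 48.4% of incident power reflected

Γ = (1670 − 300)/(1670 + 300) = 0.695
RL = −20·log₁₀(0.695) = 3.15 dB
P_refl/P_inc = |Γ|² = 0.484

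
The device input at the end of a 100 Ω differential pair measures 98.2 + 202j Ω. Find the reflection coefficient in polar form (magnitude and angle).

Γ ≈ 0.714 ∠ 45°

Γ = (Z_L − Z_0)/(Z_L + Z_0) = (-1.8 + j202)/(198.2 + j202)
|Γ| = 202/283 = 0.714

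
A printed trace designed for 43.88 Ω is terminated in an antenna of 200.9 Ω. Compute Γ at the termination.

Γ = 0.641

Γ = (Z_L − Z_0)/(Z_L + Z_0) = (200.9 − 43.88)/(200.9 + 43.88) = 157/244.8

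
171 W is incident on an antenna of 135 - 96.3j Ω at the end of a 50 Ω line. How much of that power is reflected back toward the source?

P_reflected ≈ 64.9 W

|Γ| = |(85 − j96.3)/(185 − j96.3)| = 0.616
|Γ|² = 0.379
P_refl = |Γ|²·P_inc = 64.9 W, P_del = (1 − |Γ|²)·P_inc = 106 W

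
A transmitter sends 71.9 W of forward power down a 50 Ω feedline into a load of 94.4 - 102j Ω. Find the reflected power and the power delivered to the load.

P_reflected ≈ 28.5 W; P_delivered ≈ 43.4 W

|Γ| = |(44.4 − j102)/(144.4 − j102)| = 0.629
|Γ|² = 0.396
P_refl = |Γ|²·P_inc = 28.5 W, P_del = (1 − |Γ|²)·P_inc = 43.4 W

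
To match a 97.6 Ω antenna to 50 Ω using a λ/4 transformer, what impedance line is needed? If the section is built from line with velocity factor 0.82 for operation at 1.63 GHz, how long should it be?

Z_qwt = √(Z_0·R_L) = √(50 × 97.6) = √4880
λ = 0.82·c/f = 0.151 m, so l = λ/4 = 0.0377 m

Z_qwt ≈ 69.9 Ω; length ≈ 3.77 cm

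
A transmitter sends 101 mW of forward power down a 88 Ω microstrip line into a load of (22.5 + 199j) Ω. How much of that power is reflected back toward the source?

|Γ| = |(-65.5 + j199)/(110.5 + j199)| = 0.92
|Γ|² = 0.847
P_refl = |Γ|²·P_inc = 85.6 mW, P_del = (1 − |Γ|²)·P_inc = 15.4 mW

P_reflected ≈ 85.6 mW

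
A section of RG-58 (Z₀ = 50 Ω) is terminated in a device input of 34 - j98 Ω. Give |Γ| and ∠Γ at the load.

Γ = (Z_L − Z_0)/(Z_L + Z_0) = (-16 − j98)/(84 − j98)
|Γ| = 99.3/129 = 0.769

Γ ≈ 0.769 ∠ -49.9°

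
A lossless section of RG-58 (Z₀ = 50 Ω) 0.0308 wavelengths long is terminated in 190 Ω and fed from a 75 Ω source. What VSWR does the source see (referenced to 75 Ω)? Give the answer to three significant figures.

βl = 2π × 0.0308 = 11.1°
tan(βl) = 0.196
Z_in = Z_0·(Z_L + jZ_0·tanβl)/(Z_0 + jZ_L·tanβl) = 127 − j84.7 Ω
Γ_s = (Z_in − Z_s)/(Z_in + Z_s) = (51.9 − j84.7)/(202 − j84.7), |Γ_s| = 0.454
VSWR = (1 + |Γ_s|)/(1 − |Γ_s|)

VSWR ≈ 2.66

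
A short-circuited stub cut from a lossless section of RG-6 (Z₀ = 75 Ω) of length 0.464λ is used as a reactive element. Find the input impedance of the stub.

Z_in ≈ −j17.3 Ω

βl = 2π × 0.464 = 167°
tan(βl) = -0.23
For a short-circuited stub, Z_in = jZ_0·tan(βl)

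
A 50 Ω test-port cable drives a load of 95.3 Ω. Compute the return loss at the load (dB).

Γ = (95.3 − 50)/(95.3 + 50) = 0.312
RL = −20·log₁₀|Γ| = −20·log₁₀(0.312)

RL ≈ 10.1 dB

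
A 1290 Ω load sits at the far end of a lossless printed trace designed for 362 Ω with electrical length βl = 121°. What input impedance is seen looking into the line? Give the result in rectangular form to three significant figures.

tan(βl) = tan(121°) = -1.66
Z_in = Z_0·(Z_L + jZ_0·tanβl)/(Z_0 + jZ_L·tanβl)
     = 362·(1290 − j602)/(362 − j2150)

Z_in ≈ 134 + j195 Ω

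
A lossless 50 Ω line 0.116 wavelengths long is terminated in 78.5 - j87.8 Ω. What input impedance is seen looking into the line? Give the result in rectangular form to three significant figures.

βl = 2π × 0.116 = 41.8°
tan(βl) = tan(41.8°) = 0.893
Z_in = Z_0·(Z_L + jZ_0·tanβl)/(Z_0 + jZ_L·tanβl)
     = 50·(78.5 − j43.2)/(128 + j70.1)

Z_in ≈ 16.5 − j25.8 Ω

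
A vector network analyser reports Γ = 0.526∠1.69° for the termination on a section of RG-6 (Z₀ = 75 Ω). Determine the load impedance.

Z_L = Z_0·(1 + Γ)/(1 − Γ) = 75·(1.53 + j0.0155)/(0.474 − j0.0155)

Z_L ≈ 241 + j10.3 Ω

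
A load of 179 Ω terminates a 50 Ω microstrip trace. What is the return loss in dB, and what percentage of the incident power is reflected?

Γ = (179 − 50)/(179 + 50) = 0.563
RL = −20·log₁₀(0.563) = 4.98 dB
P_refl/P_inc = |Γ|² = 0.317

RL ≈ 4.98 dB; 31.7% of incident power reflected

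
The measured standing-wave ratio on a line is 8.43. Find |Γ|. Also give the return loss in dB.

|Γ| = (S − 1)/(S + 1) = (8.43 − 1)/(8.43 + 1) = 7.43/9.43
RL = −20·log₁₀|Γ| = −20·log₁₀(0.788)

|Γ| ≈ 0.788; return loss ≈ 2.07 dB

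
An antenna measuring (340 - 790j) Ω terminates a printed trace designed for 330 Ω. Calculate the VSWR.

Γ = (Z_L − Z_0)/(Z_L + Z_0) = (10 − j790)/(670 − j790)
|Γ| = 790/1040 = 0.763
VSWR = (1 + |Γ|)/(1 − |Γ|) = 1.76/0.237

VSWR ≈ 7.43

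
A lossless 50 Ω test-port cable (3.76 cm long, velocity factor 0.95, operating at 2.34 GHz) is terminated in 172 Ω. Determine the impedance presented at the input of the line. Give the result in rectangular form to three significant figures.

λ = v/f = 0.95·c / 2.34 GHz = 0.122 m
βl = 2π·l/λ = 2π × 0.309 = 111°
tan(βl) = tan(111°) = -2.59
Z_in = Z_0·(Z_L + jZ_0·tanβl)/(Z_0 + jZ_L·tanβl)
     = 50·(172 − j129)/(50 − j445)

Z_in ≈ 16.5 + j17.5 Ω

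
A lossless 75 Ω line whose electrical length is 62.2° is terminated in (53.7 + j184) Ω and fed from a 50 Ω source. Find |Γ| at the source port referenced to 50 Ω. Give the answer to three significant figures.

|Γ| ≈ 0.844

tan(βl) = 1.9
Z_in = Z_0·(Z_L + jZ_0·tanβl)/(Z_0 + jZ_L·tanβl) = 16.3 − j83.3 Ω
Γ_s = (Z_in − Z_s)/(Z_in + Z_s) = (-33.7 − j83.3)/(66.3 − j83.3), |Γ_s| = 0.844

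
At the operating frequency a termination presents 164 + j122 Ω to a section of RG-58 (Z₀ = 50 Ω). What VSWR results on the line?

VSWR ≈ 5.21

Γ = (Z_L − Z_0)/(Z_L + Z_0) = (114 + j122)/(214 + j122)
|Γ| = 167/246 = 0.678
VSWR = (1 + |Γ|)/(1 − |Γ|) = 1.68/0.322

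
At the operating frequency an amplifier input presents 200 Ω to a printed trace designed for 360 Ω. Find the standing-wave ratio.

VSWR ≈ 1.8

Γ = (200 − 360)/(200 + 360) = -0.286
VSWR = (1 + 0.286)/(1 − 0.286)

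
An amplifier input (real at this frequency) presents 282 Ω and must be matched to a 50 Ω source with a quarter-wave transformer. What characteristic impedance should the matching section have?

Z_qwt ≈ 119 Ω

Z_qwt = √(Z_0·R_L) = √(50 × 282) = √14100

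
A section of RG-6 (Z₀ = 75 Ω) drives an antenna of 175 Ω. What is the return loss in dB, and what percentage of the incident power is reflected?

RL ≈ 7.96 dB; 16% of incident power reflected

Γ = (175 − 75)/(175 + 75) = 0.4
RL = −20·log₁₀(0.4) = 7.96 dB
P_refl/P_inc = |Γ|² = 0.16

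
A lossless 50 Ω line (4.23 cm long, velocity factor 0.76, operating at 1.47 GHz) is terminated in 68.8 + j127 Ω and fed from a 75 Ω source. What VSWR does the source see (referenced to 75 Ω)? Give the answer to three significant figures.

λ = v/f = 0.76·c / 1.47 GHz = 0.155 m
βl = 2π·l/λ = 2π × 0.273 = 98.2°
tan(βl) = -6.96
Z_in = Z_0·(Z_L + jZ_0·tanβl)/(Z_0 + jZ_L·tanβl) = 7.72 − j7.87 Ω
Γ_s = (Z_in − Z_s)/(Z_in + Z_s) = (-67.3 − j7.87)/(82.7 − j7.87), |Γ_s| = 0.815
VSWR = (1 + |Γ_s|)/(1 − |Γ_s|)

VSWR ≈ 9.82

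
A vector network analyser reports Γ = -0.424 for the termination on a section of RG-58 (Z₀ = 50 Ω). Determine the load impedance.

Z_L ≈ 20.2 Ω

Z_L = Z_0·(1 + Γ)/(1 − Γ) = 50·(0.576)/(1.42)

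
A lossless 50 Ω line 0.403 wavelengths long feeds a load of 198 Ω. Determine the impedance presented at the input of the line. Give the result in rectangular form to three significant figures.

βl = 2π × 0.403 = 145°
tan(βl) = tan(145°) = -0.698
Z_in = Z_0·(Z_L + jZ_0·tanβl)/(Z_0 + jZ_L·tanβl)
     = 50·(198 − j34.9)/(50 − j138)

Z_in ≈ 34.1 + j59.3 Ω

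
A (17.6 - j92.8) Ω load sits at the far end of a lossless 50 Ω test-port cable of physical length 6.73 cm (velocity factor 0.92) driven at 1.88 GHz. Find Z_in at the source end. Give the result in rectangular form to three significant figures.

Z_in ≈ 71.8 − j197 Ω

λ = v/f = 0.92·c / 1.88 GHz = 0.147 m
βl = 2π·l/λ = 2π × 0.458 = 165°
tan(βl) = tan(165°) = -0.267
Z_in = Z_0·(Z_L + jZ_0·tanβl)/(Z_0 + jZ_L·tanβl)
     = 50·(17.6 − j106)/(25.2 − j4.71)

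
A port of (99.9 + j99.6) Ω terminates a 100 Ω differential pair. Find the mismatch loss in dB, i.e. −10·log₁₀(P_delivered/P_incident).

Γ = (-0.1 + j99.6)/(199.9 + j99.6), |Γ| = 0.446
|Γ|² = 0.199, so P_del/P_inc = 1 − |Γ|² = 0.801
ML = −10·log₁₀(1 − |Γ|²)

mismatch loss ≈ 0.963 dB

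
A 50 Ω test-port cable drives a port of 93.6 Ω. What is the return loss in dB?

Γ = (93.6 − 50)/(93.6 + 50) = 0.304
RL = −20·log₁₀|Γ| = −20·log₁₀(0.304)

RL ≈ 10.4 dB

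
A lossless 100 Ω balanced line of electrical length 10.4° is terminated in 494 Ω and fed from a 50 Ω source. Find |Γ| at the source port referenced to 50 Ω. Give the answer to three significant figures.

tan(βl) = 0.184
Z_in = Z_0·(Z_L + jZ_0·tanβl)/(Z_0 + jZ_L·tanβl) = 280 − j236 Ω
Γ_s = (Z_in − Z_s)/(Z_in + Z_s) = (230 − j236)/(330 − j236), |Γ_s| = 0.812

|Γ| ≈ 0.812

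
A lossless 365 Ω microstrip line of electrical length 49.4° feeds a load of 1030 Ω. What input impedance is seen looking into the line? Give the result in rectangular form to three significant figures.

tan(βl) = tan(49.4°) = 1.17
Z_in = Z_0·(Z_L + jZ_0·tanβl)/(Z_0 + jZ_L·tanβl)
     = 365·(1030 + j426)/(365 + j1200)

Z_in ≈ 205 − j250 Ω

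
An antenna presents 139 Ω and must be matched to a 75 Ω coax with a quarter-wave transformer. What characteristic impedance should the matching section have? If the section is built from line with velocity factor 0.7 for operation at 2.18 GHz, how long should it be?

Z_qwt = √(Z_0·R_L) = √(75 × 139) = √10420
λ = 0.7·c/f = 0.0963 m, so l = λ/4 = 0.0241 m

Z_qwt ≈ 102 Ω; length ≈ 2.41 cm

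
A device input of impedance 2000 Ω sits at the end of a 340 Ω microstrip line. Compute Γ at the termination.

Γ = 0.709

Γ = (Z_L − Z_0)/(Z_L + Z_0) = (2000 − 340)/(2000 + 340) = 1660/2340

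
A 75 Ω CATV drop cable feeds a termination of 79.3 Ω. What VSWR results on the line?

For a purely resistive load, VSWR = R_L/Z_0 or Z_0/R_L (whichever > 1) = 79.3/75

VSWR ≈ 1.06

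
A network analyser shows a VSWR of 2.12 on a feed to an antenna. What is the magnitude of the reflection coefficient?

|Γ| ≈ 0.359

|Γ| = (S − 1)/(S + 1) = (2.12 − 1)/(2.12 + 1) = 1.12/3.12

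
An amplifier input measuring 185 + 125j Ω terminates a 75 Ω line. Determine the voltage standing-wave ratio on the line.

VSWR ≈ 3.73

Γ = (Z_L − Z_0)/(Z_L + Z_0) = (110 + j125)/(260 + j125)
|Γ| = 167/288 = 0.577
VSWR = (1 + |Γ|)/(1 − |Γ|) = 1.58/0.423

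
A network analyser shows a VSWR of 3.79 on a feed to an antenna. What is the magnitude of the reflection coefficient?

|Γ| ≈ 0.582

|Γ| = (S − 1)/(S + 1) = (3.79 − 1)/(3.79 + 1) = 2.79/4.79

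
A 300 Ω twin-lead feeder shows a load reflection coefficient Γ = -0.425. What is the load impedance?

Z_L ≈ 121 Ω

Z_L = Z_0·(1 + Γ)/(1 − Γ) = 300·(0.575)/(1.43)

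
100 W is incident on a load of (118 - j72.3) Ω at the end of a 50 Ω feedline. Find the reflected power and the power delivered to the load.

|Γ| = |(68 − j72.3)/(168 − j72.3)| = 0.543
|Γ|² = 0.294
P_refl = |Γ|²·P_inc = 29.4 W, P_del = (1 − |Γ|²)·P_inc = 70.6 W

P_reflected ≈ 29.4 W; P_delivered ≈ 70.6 W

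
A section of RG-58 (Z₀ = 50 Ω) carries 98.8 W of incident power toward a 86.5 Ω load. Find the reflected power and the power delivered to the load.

P_reflected ≈ 7.06 W; P_delivered ≈ 91.7 W

Γ = (86.5 − 50)/(86.5 + 50) = 0.267
|Γ|² = 0.0715
P_refl = |Γ|²·P_inc = 7.06 W, P_del = (1 − |Γ|²)·P_inc = 91.7 W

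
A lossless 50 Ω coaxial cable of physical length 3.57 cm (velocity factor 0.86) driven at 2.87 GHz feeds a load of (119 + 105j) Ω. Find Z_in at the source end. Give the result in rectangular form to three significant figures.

λ = v/f = 0.86·c / 2.87 GHz = 0.0899 m
βl = 2π·l/λ = 2π × 0.397 = 143°
tan(βl) = tan(143°) = -0.754
Z_in = Z_0·(Z_L + jZ_0·tanβl)/(Z_0 + jZ_L·tanβl)
     = 50·(119 + j67.3)/(129 − j89.8)

Z_in ≈ 18.9 + j39.1 Ω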